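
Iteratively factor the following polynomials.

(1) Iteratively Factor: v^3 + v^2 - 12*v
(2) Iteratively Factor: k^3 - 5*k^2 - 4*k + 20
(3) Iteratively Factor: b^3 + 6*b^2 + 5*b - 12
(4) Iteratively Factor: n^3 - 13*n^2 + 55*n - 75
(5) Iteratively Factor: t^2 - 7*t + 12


(1) = (v)*(v^2 + v - 12) = v*(v + 4)*(v - 3)
(2) = (k - 2)*(k^2 - 3*k - 10) = (k - 2)*(k + 2)*(k - 5)
(3) = (b - 1)*(b^2 + 7*b + 12) = (b - 1)*(b + 4)*(b + 3)
(4) = (n - 5)*(n^2 - 8*n + 15) = (n - 5)*(n - 3)*(n - 5)
(5) = (t - 3)*(t - 4)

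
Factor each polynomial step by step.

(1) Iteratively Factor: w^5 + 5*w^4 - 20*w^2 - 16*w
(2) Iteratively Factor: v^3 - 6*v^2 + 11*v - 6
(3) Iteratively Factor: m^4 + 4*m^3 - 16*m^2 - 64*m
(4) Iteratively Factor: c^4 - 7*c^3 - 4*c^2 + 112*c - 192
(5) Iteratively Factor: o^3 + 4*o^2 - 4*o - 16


(1) = (w - 2)*(w^4 + 7*w^3 + 14*w^2 + 8*w) = (w - 2)*(w + 1)*(w^3 + 6*w^2 + 8*w) = (w - 2)*(w + 1)*(w + 2)*(w^2 + 4*w) = w*(w - 2)*(w + 1)*(w + 2)*(w + 4)
(2) = (v - 1)*(v^2 - 5*v + 6) = (v - 2)*(v - 1)*(v - 3)
(3) = (m - 4)*(m^3 + 8*m^2 + 16*m) = (m - 4)*(m + 4)*(m^2 + 4*m) = m*(m - 4)*(m + 4)*(m + 4)
(4) = (c - 3)*(c^3 - 4*c^2 - 16*c + 64) = (c - 4)*(c - 3)*(c^2 - 16) = (c - 4)*(c - 3)*(c + 4)*(c - 4)
(5) = (o - 2)*(o^2 + 6*o + 8) = (o - 2)*(o + 2)*(o + 4)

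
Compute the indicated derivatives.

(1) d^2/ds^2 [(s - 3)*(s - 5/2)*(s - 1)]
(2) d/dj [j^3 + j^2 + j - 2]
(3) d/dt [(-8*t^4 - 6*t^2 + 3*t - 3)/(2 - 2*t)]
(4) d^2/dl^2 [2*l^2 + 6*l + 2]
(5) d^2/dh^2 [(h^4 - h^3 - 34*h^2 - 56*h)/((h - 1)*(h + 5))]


(1) = 6*s - 13
(2) = 3*j^2 + 2*j + 1
(3) = t*(12*t^3 - 16*t^2 + 3*t - 6)/(t^2 - 2*t + 1)
(4) = 4
(5) = 2*(h^6 + 12*h^5 + 33*h^4 - 101*h^3 - 300*h^2 - 915*h - 1970)/(h^6 + 12*h^5 + 33*h^4 - 56*h^3 - 165*h^2 + 300*h - 125)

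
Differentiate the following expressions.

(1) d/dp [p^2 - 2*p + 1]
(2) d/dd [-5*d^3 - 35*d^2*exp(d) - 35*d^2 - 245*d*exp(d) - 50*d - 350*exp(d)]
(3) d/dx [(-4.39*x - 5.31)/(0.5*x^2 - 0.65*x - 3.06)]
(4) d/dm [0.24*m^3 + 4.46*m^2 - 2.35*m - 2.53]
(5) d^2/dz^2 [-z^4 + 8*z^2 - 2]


(1) = 2*p - 2
(2) = -35*d^2*exp(d) - 15*d^2 - 315*d*exp(d) - 70*d - 595*exp(d) - 50
(3) = (2.195*x^2 + 5.31*x + 9.9819)/(0.25*x^4 - 0.65*x^3 - 2.6375*x^2 + 3.978*x + 9.3636)
(4) = 0.72*m^2 + 8.92*m - 2.35
(5) = 16 - 12*z^2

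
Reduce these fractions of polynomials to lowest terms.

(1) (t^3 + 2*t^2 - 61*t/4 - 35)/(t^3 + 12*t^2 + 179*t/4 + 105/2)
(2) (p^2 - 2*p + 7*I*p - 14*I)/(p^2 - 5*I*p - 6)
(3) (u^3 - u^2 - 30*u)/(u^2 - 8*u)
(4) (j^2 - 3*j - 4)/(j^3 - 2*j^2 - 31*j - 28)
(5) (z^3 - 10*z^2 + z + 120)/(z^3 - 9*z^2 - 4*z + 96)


(1) = (t - 4)/(t + 6)
(2) = (p^2 + p*(-2 + 7*I) - 14*I)/(p^2 - 5*I*p - 6)
(3) = (u^2 - u - 30)/(u - 8)
(4) = (j - 4)/(j^2 - 3*j - 28)
(5) = (z - 5)/(z - 4)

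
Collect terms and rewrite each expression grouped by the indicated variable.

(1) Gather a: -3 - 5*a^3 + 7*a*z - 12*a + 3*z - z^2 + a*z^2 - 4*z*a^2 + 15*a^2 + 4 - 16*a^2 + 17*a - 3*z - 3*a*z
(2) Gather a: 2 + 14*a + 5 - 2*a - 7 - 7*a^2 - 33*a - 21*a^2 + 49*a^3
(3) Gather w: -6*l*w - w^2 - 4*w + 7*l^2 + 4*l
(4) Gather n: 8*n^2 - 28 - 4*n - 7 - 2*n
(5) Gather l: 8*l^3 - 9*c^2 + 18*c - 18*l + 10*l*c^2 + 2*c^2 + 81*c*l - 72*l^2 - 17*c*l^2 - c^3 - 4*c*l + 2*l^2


(1) = -5*a^3 + a^2*(-4*z - 1) + a*(z^2 + 4*z + 5) - z^2 + 1
(2) = 49*a^3 - 28*a^2 - 21*a
(3) = 7*l^2 + 4*l - w^2 + w*(-6*l - 4)
(4) = 8*n^2 - 6*n - 35
(5) = -c^3 - 7*c^2 + 18*c + 8*l^3 + l^2*(-17*c - 70) + l*(10*c^2 + 77*c - 18)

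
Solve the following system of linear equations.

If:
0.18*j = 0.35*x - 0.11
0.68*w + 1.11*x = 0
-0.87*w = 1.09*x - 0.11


Then:
j = -1.26
w = 0.54
x = -0.33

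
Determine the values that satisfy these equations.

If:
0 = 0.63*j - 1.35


Then:
j = 2.14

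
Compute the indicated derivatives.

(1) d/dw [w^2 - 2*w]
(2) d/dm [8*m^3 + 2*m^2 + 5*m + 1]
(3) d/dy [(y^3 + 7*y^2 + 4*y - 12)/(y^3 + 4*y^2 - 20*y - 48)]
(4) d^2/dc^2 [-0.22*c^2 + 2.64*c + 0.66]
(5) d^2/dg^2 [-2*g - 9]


(1) = 2*w - 2
(2) = 24*m^2 + 4*m + 5
(3) = -3/(y^2 - 8*y + 16)
(4) = -0.440000000000000
(5) = 0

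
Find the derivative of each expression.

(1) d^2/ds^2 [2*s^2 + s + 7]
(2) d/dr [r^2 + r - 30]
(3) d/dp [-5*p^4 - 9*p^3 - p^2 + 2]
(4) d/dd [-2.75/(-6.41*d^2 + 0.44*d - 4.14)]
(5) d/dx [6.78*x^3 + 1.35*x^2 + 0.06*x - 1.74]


(1) = 4
(2) = 2*r + 1
(3) = p*(-20*p^2 - 27*p - 2)
(4) = (1.21 - 35.255*d)/(6.41*d^2 - 0.44*d + 4.14)^2
(5) = 20.34*x^2 + 2.7*x + 0.06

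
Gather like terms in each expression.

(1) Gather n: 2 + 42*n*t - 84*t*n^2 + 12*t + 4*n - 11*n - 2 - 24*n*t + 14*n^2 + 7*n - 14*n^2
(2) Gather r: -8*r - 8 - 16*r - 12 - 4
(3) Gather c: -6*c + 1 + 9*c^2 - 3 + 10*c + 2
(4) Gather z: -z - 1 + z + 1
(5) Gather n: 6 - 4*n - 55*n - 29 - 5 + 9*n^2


(1) = -84*n^2*t + 18*n*t + 12*t
(2) = -24*r - 24
(3) = 9*c^2 + 4*c
(4) = 0
(5) = 9*n^2 - 59*n - 28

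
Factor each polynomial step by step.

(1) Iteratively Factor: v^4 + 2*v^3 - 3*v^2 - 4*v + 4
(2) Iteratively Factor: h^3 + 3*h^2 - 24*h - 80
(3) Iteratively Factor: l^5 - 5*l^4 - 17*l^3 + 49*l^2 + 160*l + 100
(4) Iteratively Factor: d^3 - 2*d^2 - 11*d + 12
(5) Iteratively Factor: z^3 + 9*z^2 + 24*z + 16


(1) = (v + 2)*(v^3 - 3*v + 2) = (v + 2)^2*(v^2 - 2*v + 1) = (v - 1)*(v + 2)^2*(v - 1)
(2) = (h + 4)*(h^2 - h - 20) = (h + 4)^2*(h - 5)
(3) = (l - 5)*(l^4 - 17*l^2 - 36*l - 20) = (l - 5)*(l + 2)*(l^3 - 2*l^2 - 13*l - 10) = (l - 5)^2*(l + 2)*(l^2 + 3*l + 2) = (l - 5)^2*(l + 1)*(l + 2)*(l + 2)
(4) = (d - 1)*(d^2 - d - 12) = (d - 4)*(d - 1)*(d + 3)
(5) = (z + 1)*(z^2 + 8*z + 16) = (z + 1)*(z + 4)*(z + 4)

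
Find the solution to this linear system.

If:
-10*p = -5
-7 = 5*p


Then:
No Solution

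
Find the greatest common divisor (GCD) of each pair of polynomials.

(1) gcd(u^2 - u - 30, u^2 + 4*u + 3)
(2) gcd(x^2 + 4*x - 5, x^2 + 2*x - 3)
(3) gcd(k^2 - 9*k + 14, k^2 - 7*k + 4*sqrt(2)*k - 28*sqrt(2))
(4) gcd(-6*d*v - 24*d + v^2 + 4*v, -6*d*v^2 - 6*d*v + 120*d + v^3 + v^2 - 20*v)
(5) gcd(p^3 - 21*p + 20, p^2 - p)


(1) = gcd((u - 6)*(u + 5), (u + 1)*(u + 3)) = 1
(2) = x - 1
(3) = gcd((k - 7)*(k - 2), (k - 7)*(k + 4*sqrt(2))) = k - 7
(4) = -6*d + v
(5) = p - 1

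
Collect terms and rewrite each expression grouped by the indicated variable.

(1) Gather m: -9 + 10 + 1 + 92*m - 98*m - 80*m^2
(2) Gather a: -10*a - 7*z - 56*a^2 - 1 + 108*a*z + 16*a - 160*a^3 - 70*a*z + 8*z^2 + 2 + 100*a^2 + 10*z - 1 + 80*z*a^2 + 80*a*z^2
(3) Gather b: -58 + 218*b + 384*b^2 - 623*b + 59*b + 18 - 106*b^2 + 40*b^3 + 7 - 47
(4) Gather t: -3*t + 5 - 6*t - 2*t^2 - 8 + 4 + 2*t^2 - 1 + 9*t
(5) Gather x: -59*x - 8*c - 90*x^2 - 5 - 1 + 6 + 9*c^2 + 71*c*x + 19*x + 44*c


(1) = -80*m^2 - 6*m + 2
(2) = -160*a^3 + a^2*(80*z + 44) + a*(80*z^2 + 38*z + 6) + 8*z^2 + 3*z
(3) = 40*b^3 + 278*b^2 - 346*b - 80
(4) = 0
(5) = 9*c^2 + 36*c - 90*x^2 + x*(71*c - 40)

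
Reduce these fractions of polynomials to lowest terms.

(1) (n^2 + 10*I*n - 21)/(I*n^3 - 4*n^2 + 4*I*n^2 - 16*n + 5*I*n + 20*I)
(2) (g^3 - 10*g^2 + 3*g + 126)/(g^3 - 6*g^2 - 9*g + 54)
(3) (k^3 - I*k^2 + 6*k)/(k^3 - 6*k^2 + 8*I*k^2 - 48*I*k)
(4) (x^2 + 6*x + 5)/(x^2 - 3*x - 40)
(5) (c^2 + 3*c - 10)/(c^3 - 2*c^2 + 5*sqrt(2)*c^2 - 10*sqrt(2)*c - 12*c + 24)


(1) = (-I*n^2 + 10*n + 21*I)/(n^3 + n^2*(4 + 4*I) + n*(5 + 16*I) + 20)
(2) = (g - 7)/(g - 3)
(3) = (k^2 - I*k + 6)/(k^2 + k*(-6 + 8*I) - 48*I)
(4) = (x + 1)/(x - 8)
(5) = (c + 5)/(c^2 + 5*sqrt(2)*c - 12)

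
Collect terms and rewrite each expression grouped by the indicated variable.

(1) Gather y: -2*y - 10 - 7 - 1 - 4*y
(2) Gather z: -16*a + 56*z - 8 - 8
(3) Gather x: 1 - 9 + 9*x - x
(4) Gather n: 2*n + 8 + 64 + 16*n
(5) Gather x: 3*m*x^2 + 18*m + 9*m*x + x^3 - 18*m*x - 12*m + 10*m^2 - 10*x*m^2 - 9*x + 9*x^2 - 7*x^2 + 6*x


(1) = -6*y - 18
(2) = -16*a + 56*z - 16
(3) = 8*x - 8
(4) = 18*n + 72
(5) = 10*m^2 + 6*m + x^3 + x^2*(3*m + 2) + x*(-10*m^2 - 9*m - 3)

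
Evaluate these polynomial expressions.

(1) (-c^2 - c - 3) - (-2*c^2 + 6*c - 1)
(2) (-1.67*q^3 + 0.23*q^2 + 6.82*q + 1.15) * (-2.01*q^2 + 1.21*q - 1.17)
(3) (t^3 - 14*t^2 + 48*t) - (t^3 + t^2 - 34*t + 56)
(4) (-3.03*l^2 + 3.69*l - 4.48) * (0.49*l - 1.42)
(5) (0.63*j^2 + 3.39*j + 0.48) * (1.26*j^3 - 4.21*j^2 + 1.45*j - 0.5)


(1) = c^2 - 7*c - 2
(2) = 3.3567*q^5 - 2.483*q^4 - 11.476*q^3 + 5.6716*q^2 - 6.5879*q - 1.3455
(3) = -15*t^2 + 82*t - 56
(4) = -1.4847*l^3 + 6.1107*l^2 - 7.435*l + 6.3616
(5) = 0.7938*j^5 + 1.6191*j^4 - 12.7536*j^3 + 2.5797*j^2 - 0.999*j - 0.24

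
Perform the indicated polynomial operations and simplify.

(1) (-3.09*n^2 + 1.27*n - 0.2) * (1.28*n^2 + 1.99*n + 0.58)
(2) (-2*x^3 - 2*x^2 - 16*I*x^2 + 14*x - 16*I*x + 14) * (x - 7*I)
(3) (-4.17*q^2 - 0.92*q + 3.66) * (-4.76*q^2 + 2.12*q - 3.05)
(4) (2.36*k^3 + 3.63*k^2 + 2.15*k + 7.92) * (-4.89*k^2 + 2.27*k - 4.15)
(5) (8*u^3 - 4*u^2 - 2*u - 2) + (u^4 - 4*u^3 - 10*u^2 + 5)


(1) = -3.9552*n^4 - 4.5235*n^3 + 0.4791*n^2 + 0.3386*n - 0.116
(2) = -2*x^4 - 2*x^3 - 2*I*x^3 - 98*x^2 - 2*I*x^2 - 98*x - 98*I*x - 98*I
(3) = 19.8492*q^4 - 4.4612*q^3 - 6.6535*q^2 + 10.5652*q - 11.163
(4) = -11.5404*k^5 - 12.3935*k^4 - 12.0674*k^3 - 48.9128*k^2 + 9.0559*k - 32.868
(5) = u^4 + 4*u^3 - 14*u^2 - 2*u + 3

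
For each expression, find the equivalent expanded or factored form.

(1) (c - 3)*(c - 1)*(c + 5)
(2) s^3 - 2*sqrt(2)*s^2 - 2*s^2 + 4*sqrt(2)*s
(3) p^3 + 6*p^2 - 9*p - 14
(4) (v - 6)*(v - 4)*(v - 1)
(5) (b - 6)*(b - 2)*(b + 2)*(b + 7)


(1) = c^3 + c^2 - 17*c + 15
(2) = s*(s - 2)*(s - 2*sqrt(2))
(3) = (p - 2)*(p + 1)*(p + 7)
(4) = v^3 - 11*v^2 + 34*v - 24
(5) = b^4 + b^3 - 46*b^2 - 4*b + 168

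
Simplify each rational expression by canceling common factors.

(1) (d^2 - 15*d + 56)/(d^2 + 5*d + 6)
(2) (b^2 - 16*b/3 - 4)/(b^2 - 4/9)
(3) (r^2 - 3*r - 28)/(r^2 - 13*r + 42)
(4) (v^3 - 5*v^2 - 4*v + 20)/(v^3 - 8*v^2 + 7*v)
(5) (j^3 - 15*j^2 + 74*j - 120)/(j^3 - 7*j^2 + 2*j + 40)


(1) = (d^2 - 15*d + 56)/(d^2 + 5*d + 6)
(2) = (3*b - 18)/(3*b - 2)
(3) = (r + 4)/(r - 6)
(4) = (v^3 - 5*v^2 - 4*v + 20)/(v^3 - 8*v^2 + 7*v)
(5) = (j - 6)/(j + 2)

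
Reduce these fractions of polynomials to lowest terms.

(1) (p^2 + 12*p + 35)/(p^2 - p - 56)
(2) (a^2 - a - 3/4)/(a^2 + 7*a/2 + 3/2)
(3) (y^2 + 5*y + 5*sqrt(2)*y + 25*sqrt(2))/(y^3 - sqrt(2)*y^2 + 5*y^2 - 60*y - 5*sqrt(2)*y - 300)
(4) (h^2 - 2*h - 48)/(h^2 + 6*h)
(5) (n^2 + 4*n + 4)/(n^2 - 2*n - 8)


(1) = (p + 5)/(p - 8)
(2) = (2*a - 3)/(2*a + 6)
(3) = 1/(y - 6*sqrt(2))
(4) = (h - 8)/h
(5) = (n + 2)/(n - 4)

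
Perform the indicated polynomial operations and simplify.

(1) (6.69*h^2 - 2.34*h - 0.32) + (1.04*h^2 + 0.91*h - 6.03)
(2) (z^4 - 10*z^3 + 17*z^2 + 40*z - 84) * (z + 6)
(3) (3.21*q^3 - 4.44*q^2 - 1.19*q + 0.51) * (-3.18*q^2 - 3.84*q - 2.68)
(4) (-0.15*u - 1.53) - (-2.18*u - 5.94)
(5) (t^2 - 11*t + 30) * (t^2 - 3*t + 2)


(1) = 7.73*h^2 - 1.43*h - 6.35
(2) = z^5 - 4*z^4 - 43*z^3 + 142*z^2 + 156*z - 504
(3) = -10.2078*q^5 + 1.7928*q^4 + 12.231*q^3 + 14.847*q^2 + 1.2308*q - 1.3668
(4) = 2.03*u + 4.41
(5) = t^4 - 14*t^3 + 65*t^2 - 112*t + 60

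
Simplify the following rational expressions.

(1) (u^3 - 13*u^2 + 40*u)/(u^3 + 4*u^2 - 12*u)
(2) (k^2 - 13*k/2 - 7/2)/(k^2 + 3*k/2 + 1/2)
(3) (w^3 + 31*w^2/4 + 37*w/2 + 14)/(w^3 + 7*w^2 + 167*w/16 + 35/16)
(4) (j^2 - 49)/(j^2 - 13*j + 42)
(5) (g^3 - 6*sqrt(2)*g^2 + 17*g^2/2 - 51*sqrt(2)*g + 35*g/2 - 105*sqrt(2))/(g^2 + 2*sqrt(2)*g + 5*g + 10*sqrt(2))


(1) = (u^2 - 13*u + 40)/(u^2 + 4*u - 12)
(2) = (k - 7)/(k + 1)
(3) = (4*w^2 + 24*w + 32)/(4*w^2 + 21*w + 5)
(4) = (j + 7)/(j - 6)
(5) = (2*g^2 + g*(7 - 12*sqrt(2)) - 42*sqrt(2))/(2*g + 4*sqrt(2))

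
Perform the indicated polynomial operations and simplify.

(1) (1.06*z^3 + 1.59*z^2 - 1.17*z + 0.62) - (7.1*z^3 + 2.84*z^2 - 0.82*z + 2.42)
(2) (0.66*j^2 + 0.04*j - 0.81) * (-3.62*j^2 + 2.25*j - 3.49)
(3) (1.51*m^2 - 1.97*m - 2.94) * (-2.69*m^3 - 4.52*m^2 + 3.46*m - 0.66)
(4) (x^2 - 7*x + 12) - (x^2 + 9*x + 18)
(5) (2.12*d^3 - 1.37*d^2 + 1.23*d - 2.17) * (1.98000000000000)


(1) = -6.04*z^3 - 1.25*z^2 - 0.35*z - 1.8
(2) = -2.3892*j^4 + 1.3402*j^3 + 0.7188*j^2 - 1.9621*j + 2.8269
(3) = -4.0619*m^5 - 1.5259*m^4 + 22.0376*m^3 + 5.476*m^2 - 8.8722*m + 1.9404
(4) = -16*x - 6
(5) = 4.1976*d^3 - 2.7126*d^2 + 2.4354*d - 4.2966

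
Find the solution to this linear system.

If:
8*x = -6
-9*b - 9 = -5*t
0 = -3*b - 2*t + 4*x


Then:
b = -1
t = 0
x = -3/4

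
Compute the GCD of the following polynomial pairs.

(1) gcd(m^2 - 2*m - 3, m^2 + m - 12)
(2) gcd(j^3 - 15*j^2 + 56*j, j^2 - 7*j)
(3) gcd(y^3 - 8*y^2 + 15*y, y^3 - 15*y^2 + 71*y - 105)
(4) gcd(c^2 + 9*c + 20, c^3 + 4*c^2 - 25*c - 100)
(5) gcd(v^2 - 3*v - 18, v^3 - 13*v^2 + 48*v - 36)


(1) = gcd((m - 3)*(m + 1), (m - 3)*(m + 4)) = m - 3
(2) = gcd(j*(j - 8)*(j - 7), j*(j - 7)) = j^2 - 7*j
(3) = y^2 - 8*y + 15
(4) = c^2 + 9*c + 20
(5) = gcd((v - 6)*(v + 3), (v - 6)^2*(v - 1)) = v - 6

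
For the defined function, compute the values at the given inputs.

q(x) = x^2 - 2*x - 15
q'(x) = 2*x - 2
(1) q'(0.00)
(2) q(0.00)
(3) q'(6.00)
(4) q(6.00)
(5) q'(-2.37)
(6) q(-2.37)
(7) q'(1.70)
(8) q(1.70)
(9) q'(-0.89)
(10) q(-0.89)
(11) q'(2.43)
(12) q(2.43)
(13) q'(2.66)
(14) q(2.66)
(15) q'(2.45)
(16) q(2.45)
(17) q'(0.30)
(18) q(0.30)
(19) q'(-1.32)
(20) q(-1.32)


(1) = -2.00
(2) = -15.00
(3) = 10.00
(4) = 9.00
(5) = -6.74
(6) = -4.64
(7) = 1.40
(8) = -15.51
(9) = -3.78
(10) = -12.43
(11) = 2.86
(12) = -13.96
(13) = 3.32
(14) = -13.24
(15) = 2.90
(16) = -13.90
(17) = -1.40
(18) = -15.51
(19) = -4.64
(20) = -10.62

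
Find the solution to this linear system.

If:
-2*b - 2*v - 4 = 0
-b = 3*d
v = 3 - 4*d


Then:
b = -15/7
d = 5/7
v = 1/7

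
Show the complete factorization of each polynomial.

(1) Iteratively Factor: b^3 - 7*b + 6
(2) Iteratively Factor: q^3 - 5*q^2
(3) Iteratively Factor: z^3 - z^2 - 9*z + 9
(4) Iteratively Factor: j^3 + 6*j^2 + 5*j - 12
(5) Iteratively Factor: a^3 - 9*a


(1) = (b - 2)*(b^2 + 2*b - 3) = (b - 2)*(b + 3)*(b - 1)
(2) = (q)*(q^2 - 5*q) = q^2*(q - 5)
(3) = (z + 3)*(z^2 - 4*z + 3) = (z - 3)*(z + 3)*(z - 1)
(4) = (j + 3)*(j^2 + 3*j - 4) = (j - 1)*(j + 3)*(j + 4)
(5) = (a)*(a^2 - 9) = a*(a - 3)*(a + 3)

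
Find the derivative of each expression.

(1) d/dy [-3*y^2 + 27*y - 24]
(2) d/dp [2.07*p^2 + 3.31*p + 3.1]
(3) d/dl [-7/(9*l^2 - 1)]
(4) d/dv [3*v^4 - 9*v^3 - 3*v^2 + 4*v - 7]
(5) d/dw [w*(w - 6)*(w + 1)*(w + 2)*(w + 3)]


(1) = 27 - 6*y
(2) = 4.14*p + 3.31
(3) = 126*l/(9*l^2 - 1)^2
(4) = 12*v^3 - 27*v^2 - 6*v + 4
(5) = 5*w^4 - 75*w^2 - 120*w - 36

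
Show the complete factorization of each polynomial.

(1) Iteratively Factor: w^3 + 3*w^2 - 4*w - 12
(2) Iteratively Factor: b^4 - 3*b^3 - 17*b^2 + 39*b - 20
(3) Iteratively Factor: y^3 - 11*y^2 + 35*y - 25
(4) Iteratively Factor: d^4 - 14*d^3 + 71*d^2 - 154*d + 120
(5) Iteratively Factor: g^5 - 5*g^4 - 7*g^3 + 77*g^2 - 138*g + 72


(1) = (w + 2)*(w^2 + w - 6) = (w + 2)*(w + 3)*(w - 2)
(2) = (b - 1)*(b^3 - 2*b^2 - 19*b + 20) = (b - 1)*(b + 4)*(b^2 - 6*b + 5) = (b - 1)^2*(b + 4)*(b - 5)
(3) = (y - 5)*(y^2 - 6*y + 5) = (y - 5)^2*(y - 1)
(4) = (d - 2)*(d^3 - 12*d^2 + 47*d - 60) = (d - 5)*(d - 2)*(d^2 - 7*d + 12) = (d - 5)*(d - 4)*(d - 2)*(d - 3)
(5) = (g - 2)*(g^4 - 3*g^3 - 13*g^2 + 51*g - 36) = (g - 2)*(g + 4)*(g^3 - 7*g^2 + 15*g - 9) = (g - 3)*(g - 2)*(g + 4)*(g^2 - 4*g + 3) = (g - 3)^2*(g - 2)*(g + 4)*(g - 1)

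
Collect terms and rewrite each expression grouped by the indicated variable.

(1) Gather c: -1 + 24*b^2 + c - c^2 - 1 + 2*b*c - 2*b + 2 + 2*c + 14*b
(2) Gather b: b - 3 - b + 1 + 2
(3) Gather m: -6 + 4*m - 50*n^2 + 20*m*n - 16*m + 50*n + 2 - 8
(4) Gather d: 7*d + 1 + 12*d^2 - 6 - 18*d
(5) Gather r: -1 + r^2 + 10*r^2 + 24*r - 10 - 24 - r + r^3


(1) = 24*b^2 + 12*b - c^2 + c*(2*b + 3)
(2) = 0
(3) = m*(20*n - 12) - 50*n^2 + 50*n - 12
(4) = 12*d^2 - 11*d - 5
(5) = r^3 + 11*r^2 + 23*r - 35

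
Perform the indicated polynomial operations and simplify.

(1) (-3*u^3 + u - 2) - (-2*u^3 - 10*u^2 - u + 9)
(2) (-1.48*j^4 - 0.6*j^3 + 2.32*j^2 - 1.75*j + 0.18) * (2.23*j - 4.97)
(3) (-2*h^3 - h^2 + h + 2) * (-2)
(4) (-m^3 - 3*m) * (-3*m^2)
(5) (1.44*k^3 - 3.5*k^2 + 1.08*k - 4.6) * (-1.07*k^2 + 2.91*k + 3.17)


(1) = -u^3 + 10*u^2 + 2*u - 11
(2) = -3.3004*j^5 + 6.0176*j^4 + 8.1556*j^3 - 15.4329*j^2 + 9.0989*j - 0.8946
(3) = 4*h^3 + 2*h^2 - 2*h - 4
(4) = 3*m^5 + 9*m^3
(5) = -1.5408*k^5 + 7.9354*k^4 - 6.7758*k^3 - 3.0302*k^2 - 9.9624*k - 14.582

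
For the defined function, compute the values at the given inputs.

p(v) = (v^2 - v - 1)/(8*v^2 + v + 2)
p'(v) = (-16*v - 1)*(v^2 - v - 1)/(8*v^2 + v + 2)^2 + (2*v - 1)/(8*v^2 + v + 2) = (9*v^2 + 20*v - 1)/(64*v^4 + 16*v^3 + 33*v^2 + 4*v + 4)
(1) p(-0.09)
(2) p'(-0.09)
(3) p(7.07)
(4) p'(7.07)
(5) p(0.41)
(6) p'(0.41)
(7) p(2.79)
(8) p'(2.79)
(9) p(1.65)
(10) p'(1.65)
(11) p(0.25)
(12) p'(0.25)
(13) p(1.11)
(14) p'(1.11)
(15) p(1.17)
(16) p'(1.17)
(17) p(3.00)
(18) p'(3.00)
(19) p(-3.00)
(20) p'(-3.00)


(1) = -0.46
(2) = -0.70
(3) = 0.10
(4) = 0.00
(5) = -0.33
(6) = 0.62
(7) = 0.06
(8) = 0.03
(9) = 0.00
(10) = 0.09
(11) = -0.43
(12) = 0.60
(13) = -0.07
(14) = 0.19
(15) = -0.06
(16) = 0.17
(17) = 0.06
(18) = 0.02
(19) = 0.15
(20) = 0.00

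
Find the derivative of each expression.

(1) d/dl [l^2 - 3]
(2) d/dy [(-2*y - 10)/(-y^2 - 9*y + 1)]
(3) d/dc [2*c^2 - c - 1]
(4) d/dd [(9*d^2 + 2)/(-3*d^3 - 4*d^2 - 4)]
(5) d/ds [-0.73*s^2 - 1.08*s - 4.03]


(1) = 2*l
(2) = 2*(y^2 + 9*y - (y + 5)*(2*y + 9) - 1)/(y^2 + 9*y - 1)^2
(3) = 4*c - 1
(4) = d*(-54*d^3 - 72*d^2 + (9*d + 8)*(9*d^2 + 2) - 72)/(3*d^3 + 4*d^2 + 4)^2
(5) = -1.46*s - 1.08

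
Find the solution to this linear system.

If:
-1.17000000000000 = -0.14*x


Then:
x = 8.36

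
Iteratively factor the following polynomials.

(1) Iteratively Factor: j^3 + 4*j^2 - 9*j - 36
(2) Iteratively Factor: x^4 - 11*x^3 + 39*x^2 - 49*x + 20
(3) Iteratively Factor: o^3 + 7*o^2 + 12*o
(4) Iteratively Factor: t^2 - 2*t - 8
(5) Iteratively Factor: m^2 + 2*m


(1) = (j + 3)*(j^2 + j - 12) = (j - 3)*(j + 3)*(j + 4)
(2) = (x - 5)*(x^3 - 6*x^2 + 9*x - 4) = (x - 5)*(x - 1)*(x^2 - 5*x + 4) = (x - 5)*(x - 4)*(x - 1)*(x - 1)
(3) = (o + 3)*(o^2 + 4*o) = o*(o + 3)*(o + 4)
(4) = (t + 2)*(t - 4)
(5) = (m + 2)*(m)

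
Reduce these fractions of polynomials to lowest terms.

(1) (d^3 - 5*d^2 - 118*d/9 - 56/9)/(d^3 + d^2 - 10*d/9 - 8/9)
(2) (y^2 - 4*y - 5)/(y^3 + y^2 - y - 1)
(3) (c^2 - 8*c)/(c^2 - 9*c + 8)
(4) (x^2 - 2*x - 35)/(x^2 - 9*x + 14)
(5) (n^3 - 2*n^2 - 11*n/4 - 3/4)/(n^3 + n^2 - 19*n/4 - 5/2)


(1) = (d - 7)/(d - 1)
(2) = (y - 5)/(y^2 - 1)
(3) = c/(c - 1)
(4) = (x + 5)/(x - 2)
(5) = (2*n^2 - 5*n - 3)/(2*n^2 + n - 10)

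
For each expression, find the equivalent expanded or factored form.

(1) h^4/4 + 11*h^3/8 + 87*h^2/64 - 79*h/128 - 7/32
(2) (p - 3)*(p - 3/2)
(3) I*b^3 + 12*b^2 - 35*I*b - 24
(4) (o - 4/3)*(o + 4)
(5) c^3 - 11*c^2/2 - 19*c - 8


(1) = (h/4 + 1)*(h - 1/2)*(h + 1/4)*(h + 7/4)
(2) = p^2 - 9*p/2 + 9/2
(3) = (b - 8*I)*(b - 3*I)*(I*b + 1)
(4) = o^2 + 8*o/3 - 16/3
(5) = (c - 8)*(c + 1/2)*(c + 2)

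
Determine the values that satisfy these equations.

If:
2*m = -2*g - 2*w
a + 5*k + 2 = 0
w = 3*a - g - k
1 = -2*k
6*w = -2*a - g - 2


Then:
a = 1/2
g = 3
k = -1/2
m = -2
w = -1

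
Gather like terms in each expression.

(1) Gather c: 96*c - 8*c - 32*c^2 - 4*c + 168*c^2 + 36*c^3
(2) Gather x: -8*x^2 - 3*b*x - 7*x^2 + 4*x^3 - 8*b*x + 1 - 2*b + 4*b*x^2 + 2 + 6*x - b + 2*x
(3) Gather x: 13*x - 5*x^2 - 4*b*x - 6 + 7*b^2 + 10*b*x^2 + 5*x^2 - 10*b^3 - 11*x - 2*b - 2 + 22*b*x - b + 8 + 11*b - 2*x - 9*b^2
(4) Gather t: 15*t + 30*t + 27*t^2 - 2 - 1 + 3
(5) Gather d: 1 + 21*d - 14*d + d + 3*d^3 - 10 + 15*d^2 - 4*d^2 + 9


(1) = 36*c^3 + 136*c^2 + 84*c
(2) = -3*b + 4*x^3 + x^2*(4*b - 15) + x*(8 - 11*b) + 3
(3) = -10*b^3 - 2*b^2 + 10*b*x^2 + 18*b*x + 8*b
(4) = 27*t^2 + 45*t
(5) = 3*d^3 + 11*d^2 + 8*d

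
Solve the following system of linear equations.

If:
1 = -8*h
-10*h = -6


Then:
No Solution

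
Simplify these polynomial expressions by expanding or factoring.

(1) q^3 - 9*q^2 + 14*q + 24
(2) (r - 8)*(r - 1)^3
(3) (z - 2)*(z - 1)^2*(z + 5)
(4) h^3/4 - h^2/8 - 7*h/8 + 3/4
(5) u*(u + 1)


(1) = (q - 6)*(q - 4)*(q + 1)
(2) = r^4 - 11*r^3 + 27*r^2 - 25*r + 8
(3) = z^4 + z^3 - 15*z^2 + 23*z - 10
(4) = (h/4 + 1/2)*(h - 3/2)*(h - 1)
(5) = u^2 + u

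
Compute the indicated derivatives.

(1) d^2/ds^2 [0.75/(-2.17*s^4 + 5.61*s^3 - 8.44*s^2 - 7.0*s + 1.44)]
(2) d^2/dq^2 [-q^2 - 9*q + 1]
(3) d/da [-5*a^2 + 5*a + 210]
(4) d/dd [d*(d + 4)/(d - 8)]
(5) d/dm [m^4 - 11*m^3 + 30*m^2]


(1) = ((19.53*s^2 - 25.245*s + 12.66)*(2.17*s^4 - 5.61*s^3 + 8.44*s^2 + 7.0*s - 1.44) - 0.75*(8.68*s^3 - 16.83*s^2 + 16.88*s + 7.0)*(17.36*s^3 - 33.66*s^2 + 33.76*s + 14.0))/(2.17*s^4 - 5.61*s^3 + 8.44*s^2 + 7.0*s - 1.44)^3
(2) = -2
(3) = 5 - 10*a
(4) = (d^2 - 16*d - 32)/(d^2 - 16*d + 64)
(5) = m*(4*m^2 - 33*m + 60)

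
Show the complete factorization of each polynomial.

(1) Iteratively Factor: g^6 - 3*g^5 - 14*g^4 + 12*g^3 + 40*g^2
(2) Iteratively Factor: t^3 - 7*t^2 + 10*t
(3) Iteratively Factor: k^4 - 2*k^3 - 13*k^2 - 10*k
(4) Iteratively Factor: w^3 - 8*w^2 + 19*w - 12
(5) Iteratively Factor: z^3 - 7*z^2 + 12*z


(1) = (g)*(g^5 - 3*g^4 - 14*g^3 + 12*g^2 + 40*g) = g*(g + 2)*(g^4 - 5*g^3 - 4*g^2 + 20*g) = g*(g - 5)*(g + 2)*(g^3 - 4*g) = g*(g - 5)*(g - 2)*(g + 2)*(g^2 + 2*g) = g^2*(g - 5)*(g - 2)*(g + 2)*(g + 2)
(2) = (t - 5)*(t^2 - 2*t) = t*(t - 5)*(t - 2)
(3) = (k - 5)*(k^3 + 3*k^2 + 2*k) = k*(k - 5)*(k^2 + 3*k + 2) = k*(k - 5)*(k + 1)*(k + 2)
(4) = (w - 3)*(w^2 - 5*w + 4) = (w - 4)*(w - 3)*(w - 1)
(5) = (z - 3)*(z^2 - 4*z) = (z - 4)*(z - 3)*(z)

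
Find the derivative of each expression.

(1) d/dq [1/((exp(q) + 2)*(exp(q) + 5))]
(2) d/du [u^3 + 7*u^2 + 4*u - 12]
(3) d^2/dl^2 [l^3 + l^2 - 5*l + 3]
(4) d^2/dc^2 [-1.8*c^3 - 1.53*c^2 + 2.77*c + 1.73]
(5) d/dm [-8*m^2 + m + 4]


(1) = (-2*exp(q) - 7)*exp(q)/(exp(4*q) + 14*exp(3*q) + 69*exp(2*q) + 140*exp(q) + 100)
(2) = 3*u^2 + 14*u + 4
(3) = 6*l + 2
(4) = -10.8*c - 3.06
(5) = 1 - 16*m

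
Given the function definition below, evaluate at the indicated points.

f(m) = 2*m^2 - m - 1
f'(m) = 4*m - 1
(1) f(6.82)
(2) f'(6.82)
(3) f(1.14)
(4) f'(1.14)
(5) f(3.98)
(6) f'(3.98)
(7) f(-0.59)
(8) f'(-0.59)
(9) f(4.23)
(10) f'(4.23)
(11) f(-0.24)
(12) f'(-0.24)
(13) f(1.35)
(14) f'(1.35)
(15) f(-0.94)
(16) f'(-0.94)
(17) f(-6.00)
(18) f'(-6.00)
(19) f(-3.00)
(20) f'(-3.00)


(1) = 85.20
(2) = 26.28
(3) = 0.46
(4) = 3.56
(5) = 26.70
(6) = 14.92
(7) = 0.29
(8) = -3.36
(9) = 30.56
(10) = 15.92
(11) = -0.64
(12) = -1.96
(13) = 1.30
(14) = 4.40
(15) = 1.71
(16) = -4.76
(17) = 77.00
(18) = -25.00
(19) = 20.00
(20) = -13.00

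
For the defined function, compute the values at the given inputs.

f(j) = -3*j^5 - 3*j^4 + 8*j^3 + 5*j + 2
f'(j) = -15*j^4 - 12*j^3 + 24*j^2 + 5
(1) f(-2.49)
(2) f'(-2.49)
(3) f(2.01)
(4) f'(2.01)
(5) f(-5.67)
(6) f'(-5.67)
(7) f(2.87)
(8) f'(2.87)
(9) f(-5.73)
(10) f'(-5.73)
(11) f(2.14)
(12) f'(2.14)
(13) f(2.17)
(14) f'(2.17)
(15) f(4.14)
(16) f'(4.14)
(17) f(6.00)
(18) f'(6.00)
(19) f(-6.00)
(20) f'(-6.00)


(1) = 37.88
(2) = -237.56
(3) = -70.38
(4) = -240.32
(5) = 12995.44
(6) = -12539.29
(7) = -582.23
(8) = -1098.69
(9) = 13765.10
(10) = -13119.41
(11) = -106.46
(12) = -317.28
(13) = -116.28
(14) = -337.21
(15) = -3939.51
(16) = -4841.63
(17) = -25456.00
(18) = -21163.00
(19) = 17684.00
(20) = -15979.00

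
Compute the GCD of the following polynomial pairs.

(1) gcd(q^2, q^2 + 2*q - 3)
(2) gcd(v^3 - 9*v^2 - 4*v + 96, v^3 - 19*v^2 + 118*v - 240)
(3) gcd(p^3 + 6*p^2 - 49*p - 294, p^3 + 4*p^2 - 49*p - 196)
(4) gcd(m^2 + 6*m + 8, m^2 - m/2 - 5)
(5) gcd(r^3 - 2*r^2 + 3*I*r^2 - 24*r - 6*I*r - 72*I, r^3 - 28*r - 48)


(1) = gcd(q^2, (q - 1)*(q + 3)) = 1
(2) = v - 8
(3) = p^2 - 49
(4) = m + 2
(5) = r^2 - 2*r - 24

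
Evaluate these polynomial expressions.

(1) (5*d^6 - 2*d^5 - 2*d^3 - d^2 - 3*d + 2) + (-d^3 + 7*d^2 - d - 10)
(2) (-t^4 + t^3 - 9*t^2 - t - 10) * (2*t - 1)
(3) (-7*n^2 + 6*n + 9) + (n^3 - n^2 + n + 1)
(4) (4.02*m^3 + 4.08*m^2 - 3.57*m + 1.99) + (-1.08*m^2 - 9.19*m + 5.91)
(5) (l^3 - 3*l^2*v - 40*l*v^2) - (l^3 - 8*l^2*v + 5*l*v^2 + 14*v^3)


(1) = 5*d^6 - 2*d^5 - 3*d^3 + 6*d^2 - 4*d - 8
(2) = -2*t^5 + 3*t^4 - 19*t^3 + 7*t^2 - 19*t + 10
(3) = n^3 - 8*n^2 + 7*n + 10
(4) = 4.02*m^3 + 3.0*m^2 - 12.76*m + 7.9
(5) = 5*l^2*v - 45*l*v^2 - 14*v^3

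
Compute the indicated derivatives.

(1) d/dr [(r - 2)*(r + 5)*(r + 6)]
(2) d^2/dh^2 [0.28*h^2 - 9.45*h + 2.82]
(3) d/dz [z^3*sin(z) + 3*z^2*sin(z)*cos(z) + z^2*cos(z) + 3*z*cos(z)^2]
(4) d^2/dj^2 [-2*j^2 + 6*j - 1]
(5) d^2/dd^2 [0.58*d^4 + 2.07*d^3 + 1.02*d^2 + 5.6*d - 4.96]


(1) = 3*r^2 + 18*r + 8
(2) = 0.560000000000000
(3) = z^3*cos(z) + 2*z^2*sin(z) + 6*z^2*cos(z)^2 - 3*z^2 + 2*z*cos(z) + 3*cos(z)^2
(4) = -4
(5) = 6.96*d^2 + 12.42*d + 2.04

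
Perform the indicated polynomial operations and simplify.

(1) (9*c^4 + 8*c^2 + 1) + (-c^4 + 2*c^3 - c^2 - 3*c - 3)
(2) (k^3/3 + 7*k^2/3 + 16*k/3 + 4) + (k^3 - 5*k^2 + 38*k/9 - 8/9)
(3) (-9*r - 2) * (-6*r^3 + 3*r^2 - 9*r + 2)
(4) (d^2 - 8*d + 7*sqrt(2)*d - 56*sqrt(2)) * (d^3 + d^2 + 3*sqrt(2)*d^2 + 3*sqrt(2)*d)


(1) = 8*c^4 + 2*c^3 + 7*c^2 - 3*c - 2
(2) = 4*k^3/3 - 8*k^2/3 + 86*k/9 + 28/9
(3) = 54*r^4 - 15*r^3 + 75*r^2 - 4
(4) = d^5 - 7*d^4 + 10*sqrt(2)*d^4 - 70*sqrt(2)*d^3 + 34*d^3 - 294*d^2 - 80*sqrt(2)*d^2 - 336*d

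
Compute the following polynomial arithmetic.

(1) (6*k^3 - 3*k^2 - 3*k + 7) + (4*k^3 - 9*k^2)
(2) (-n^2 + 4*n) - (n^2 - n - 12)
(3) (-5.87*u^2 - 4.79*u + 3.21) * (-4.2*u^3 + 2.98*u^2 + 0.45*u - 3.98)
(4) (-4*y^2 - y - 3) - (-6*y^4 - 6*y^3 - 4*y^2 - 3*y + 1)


(1) = 10*k^3 - 12*k^2 - 3*k + 7
(2) = -2*n^2 + 5*n + 12
(3) = 24.654*u^5 + 2.6254*u^4 - 30.3977*u^3 + 30.7729*u^2 + 20.5087*u - 12.7758
(4) = 6*y^4 + 6*y^3 + 2*y - 4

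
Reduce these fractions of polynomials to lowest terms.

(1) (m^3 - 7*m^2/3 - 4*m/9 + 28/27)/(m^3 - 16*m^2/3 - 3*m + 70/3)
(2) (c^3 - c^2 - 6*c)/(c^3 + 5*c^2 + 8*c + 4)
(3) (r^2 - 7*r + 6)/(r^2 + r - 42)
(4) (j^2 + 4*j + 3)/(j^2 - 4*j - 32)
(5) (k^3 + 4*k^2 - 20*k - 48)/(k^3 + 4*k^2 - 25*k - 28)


(1) = (9*m^2 - 4)/(9*m^2 - 27*m - 90)
(2) = (c^2 - 3*c)/(c^2 + 3*c + 2)
(3) = (r - 1)/(r + 7)
(4) = (j^2 + 4*j + 3)/(j^2 - 4*j - 32)
(5) = (k^2 + 8*k + 12)/(k^2 + 8*k + 7)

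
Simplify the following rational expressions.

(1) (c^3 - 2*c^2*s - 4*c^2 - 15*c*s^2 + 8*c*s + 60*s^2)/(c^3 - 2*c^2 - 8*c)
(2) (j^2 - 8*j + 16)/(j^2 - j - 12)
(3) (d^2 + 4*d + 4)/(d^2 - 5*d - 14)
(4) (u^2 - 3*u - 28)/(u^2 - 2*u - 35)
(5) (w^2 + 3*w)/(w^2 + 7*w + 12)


(1) = (c^2 - 2*c*s - 15*s^2)/(c^2 + 2*c)
(2) = (j - 4)/(j + 3)
(3) = (d + 2)/(d - 7)
(4) = (u + 4)/(u + 5)
(5) = w/(w + 4)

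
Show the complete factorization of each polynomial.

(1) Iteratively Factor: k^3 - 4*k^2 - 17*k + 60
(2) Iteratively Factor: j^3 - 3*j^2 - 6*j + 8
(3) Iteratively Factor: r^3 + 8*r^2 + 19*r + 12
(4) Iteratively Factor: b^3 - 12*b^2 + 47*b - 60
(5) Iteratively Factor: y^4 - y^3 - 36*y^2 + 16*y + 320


(1) = (k - 5)*(k^2 + k - 12) = (k - 5)*(k - 3)*(k + 4)
(2) = (j - 1)*(j^2 - 2*j - 8) = (j - 1)*(j + 2)*(j - 4)
(3) = (r + 4)*(r^2 + 4*r + 3) = (r + 1)*(r + 4)*(r + 3)
(4) = (b - 3)*(b^2 - 9*b + 20) = (b - 5)*(b - 3)*(b - 4)
(5) = (y + 4)*(y^3 - 5*y^2 - 16*y + 80) = (y + 4)^2*(y^2 - 9*y + 20) = (y - 4)*(y + 4)^2*(y - 5)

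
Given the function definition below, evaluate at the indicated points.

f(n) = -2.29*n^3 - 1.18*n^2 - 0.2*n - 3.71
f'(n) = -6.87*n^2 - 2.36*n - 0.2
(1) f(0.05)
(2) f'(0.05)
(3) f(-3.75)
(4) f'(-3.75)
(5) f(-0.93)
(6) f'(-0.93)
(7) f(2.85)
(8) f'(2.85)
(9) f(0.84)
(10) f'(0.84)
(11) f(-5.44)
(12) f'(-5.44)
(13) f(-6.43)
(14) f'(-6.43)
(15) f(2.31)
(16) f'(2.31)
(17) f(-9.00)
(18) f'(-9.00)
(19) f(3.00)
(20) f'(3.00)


(1) = -3.72
(2) = -0.34
(3) = 101.21
(4) = -87.96
(5) = -2.70
(6) = -3.95
(7) = -66.88
(8) = -62.73
(9) = -6.07
(10) = -7.03
(11) = 331.12
(12) = -190.67
(13) = 557.58
(14) = -269.06
(15) = -38.70
(16) = -42.31
(17) = 1571.92
(18) = -535.43
(19) = -76.76
(20) = -69.11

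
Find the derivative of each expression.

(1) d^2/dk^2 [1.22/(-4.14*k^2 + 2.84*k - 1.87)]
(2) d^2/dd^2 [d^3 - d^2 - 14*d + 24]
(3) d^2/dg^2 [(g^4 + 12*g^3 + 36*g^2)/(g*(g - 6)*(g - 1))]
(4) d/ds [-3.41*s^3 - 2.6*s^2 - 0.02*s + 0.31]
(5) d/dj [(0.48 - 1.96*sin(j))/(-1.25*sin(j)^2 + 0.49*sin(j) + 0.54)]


(1) = (41.820624*k^2 - 28.688544*k - 1.22*(8.28*k - 2.84)*(16.56*k - 5.68) + 18.889992)/(4.14*k^2 - 2.84*k + 1.87)^3
(2) = 6*d - 2
(3) = 2*(163*g^3 - 342*g^2 - 540*g + 1944)/(g^6 - 21*g^5 + 165*g^4 - 595*g^3 + 990*g^2 - 756*g + 216)
(4) = -10.23*s^2 - 5.2*s - 0.02
(5) = (-2.45*sin(j)^2 + 1.2*sin(j) - 1.2936)*cos(j)/(1.5625*sin(j)^4 - 1.225*sin(j)^3 - 1.1099*sin(j)^2 + 0.5292*sin(j) + 0.2916)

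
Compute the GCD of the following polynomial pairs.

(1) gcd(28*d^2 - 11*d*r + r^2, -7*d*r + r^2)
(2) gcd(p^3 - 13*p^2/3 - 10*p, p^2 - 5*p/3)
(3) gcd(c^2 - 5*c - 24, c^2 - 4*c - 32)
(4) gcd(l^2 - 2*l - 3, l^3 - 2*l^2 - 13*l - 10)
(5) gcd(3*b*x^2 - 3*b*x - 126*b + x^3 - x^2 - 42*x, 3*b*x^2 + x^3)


(1) = -7*d + r
(2) = p
(3) = c - 8
(4) = gcd((l - 3)*(l + 1), (l - 5)*(l + 1)*(l + 2)) = l + 1
(5) = 3*b + x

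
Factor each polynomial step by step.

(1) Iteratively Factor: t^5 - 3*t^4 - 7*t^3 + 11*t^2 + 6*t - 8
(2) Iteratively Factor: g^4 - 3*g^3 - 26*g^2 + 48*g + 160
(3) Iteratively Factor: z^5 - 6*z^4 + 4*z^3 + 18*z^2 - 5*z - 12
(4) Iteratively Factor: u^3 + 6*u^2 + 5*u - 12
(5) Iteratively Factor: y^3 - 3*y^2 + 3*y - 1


(1) = (t - 1)*(t^4 - 2*t^3 - 9*t^2 + 2*t + 8) = (t - 1)*(t + 2)*(t^3 - 4*t^2 - t + 4) = (t - 1)^2*(t + 2)*(t^2 - 3*t - 4) = (t - 1)^2*(t + 1)*(t + 2)*(t - 4)
(2) = (g + 2)*(g^3 - 5*g^2 - 16*g + 80) = (g - 4)*(g + 2)*(g^2 - g - 20) = (g - 5)*(g - 4)*(g + 2)*(g + 4)
(3) = (z - 3)*(z^4 - 3*z^3 - 5*z^2 + 3*z + 4) = (z - 3)*(z + 1)*(z^3 - 4*z^2 - z + 4) = (z - 3)*(z - 1)*(z + 1)*(z^2 - 3*z - 4) = (z - 3)*(z - 1)*(z + 1)^2*(z - 4)
(4) = (u + 4)*(u^2 + 2*u - 3) = (u + 3)*(u + 4)*(u - 1)
(5) = (y - 1)*(y^2 - 2*y + 1) = (y - 1)^2*(y - 1)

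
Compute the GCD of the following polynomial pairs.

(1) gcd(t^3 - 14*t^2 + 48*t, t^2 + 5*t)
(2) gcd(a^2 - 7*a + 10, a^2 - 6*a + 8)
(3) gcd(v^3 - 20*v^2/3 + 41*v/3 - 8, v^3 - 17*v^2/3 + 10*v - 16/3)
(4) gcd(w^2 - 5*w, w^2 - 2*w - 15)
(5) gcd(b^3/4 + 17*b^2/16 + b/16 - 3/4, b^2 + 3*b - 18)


(1) = t
(2) = a - 2
(3) = gcd((v - 3)*(v - 8/3)*(v - 1), (v - 8/3)*(v - 2)*(v - 1)) = v^2 - 11*v/3 + 8/3
(4) = gcd(w*(w - 5), (w - 5)*(w + 3)) = w - 5
(5) = 1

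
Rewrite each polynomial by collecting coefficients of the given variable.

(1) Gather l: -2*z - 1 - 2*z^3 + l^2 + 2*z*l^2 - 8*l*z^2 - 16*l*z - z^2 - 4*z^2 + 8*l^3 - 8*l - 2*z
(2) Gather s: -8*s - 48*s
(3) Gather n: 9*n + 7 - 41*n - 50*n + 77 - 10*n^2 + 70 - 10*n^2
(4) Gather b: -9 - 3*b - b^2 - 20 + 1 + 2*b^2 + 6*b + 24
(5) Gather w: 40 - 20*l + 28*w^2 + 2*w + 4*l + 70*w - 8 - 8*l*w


(1) = 8*l^3 + l^2*(2*z + 1) + l*(-8*z^2 - 16*z - 8) - 2*z^3 - 5*z^2 - 4*z - 1
(2) = -56*s
(3) = -20*n^2 - 82*n + 154
(4) = b^2 + 3*b - 4
(5) = -16*l + 28*w^2 + w*(72 - 8*l) + 32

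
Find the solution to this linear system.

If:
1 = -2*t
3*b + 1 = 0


Then:
b = -1/3
t = -1/2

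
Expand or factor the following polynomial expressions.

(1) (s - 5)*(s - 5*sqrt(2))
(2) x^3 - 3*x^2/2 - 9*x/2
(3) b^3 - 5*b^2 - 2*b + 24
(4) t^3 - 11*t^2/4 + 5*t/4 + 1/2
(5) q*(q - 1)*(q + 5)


(1) = s^2 - 5*sqrt(2)*s - 5*s + 25*sqrt(2)
(2) = x*(x - 3)*(x + 3/2)
(3) = (b - 4)*(b - 3)*(b + 2)
(4) = (t - 2)*(t - 1)*(t + 1/4)
(5) = q^3 + 4*q^2 - 5*q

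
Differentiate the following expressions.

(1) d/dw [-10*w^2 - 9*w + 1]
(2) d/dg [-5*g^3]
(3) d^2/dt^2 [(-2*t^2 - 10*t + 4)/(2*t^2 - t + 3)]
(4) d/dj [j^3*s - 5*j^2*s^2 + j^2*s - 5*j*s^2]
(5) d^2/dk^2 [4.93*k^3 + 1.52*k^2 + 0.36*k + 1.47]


(1) = -20*w - 9
(2) = -15*g^2
(3) = 8*(-11*t^3 + 21*t^2 + 39*t - 17)/(8*t^6 - 12*t^5 + 42*t^4 - 37*t^3 + 63*t^2 - 27*t + 27)
(4) = s*(3*j^2 - 10*j*s + 2*j - 5*s)
(5) = 29.58*k + 3.04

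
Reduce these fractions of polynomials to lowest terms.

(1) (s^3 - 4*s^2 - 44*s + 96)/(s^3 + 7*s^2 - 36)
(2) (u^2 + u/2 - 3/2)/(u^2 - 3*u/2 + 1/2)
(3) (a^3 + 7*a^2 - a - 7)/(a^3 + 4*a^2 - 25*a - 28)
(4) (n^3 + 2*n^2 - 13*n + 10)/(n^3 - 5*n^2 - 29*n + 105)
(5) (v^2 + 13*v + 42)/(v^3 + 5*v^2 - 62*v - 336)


(1) = (s - 8)/(s + 3)
(2) = (2*u + 3)/(2*u - 1)
(3) = (a - 1)/(a - 4)
(4) = (n^2 - 3*n + 2)/(n^2 - 10*n + 21)
(5) = 1/(v - 8)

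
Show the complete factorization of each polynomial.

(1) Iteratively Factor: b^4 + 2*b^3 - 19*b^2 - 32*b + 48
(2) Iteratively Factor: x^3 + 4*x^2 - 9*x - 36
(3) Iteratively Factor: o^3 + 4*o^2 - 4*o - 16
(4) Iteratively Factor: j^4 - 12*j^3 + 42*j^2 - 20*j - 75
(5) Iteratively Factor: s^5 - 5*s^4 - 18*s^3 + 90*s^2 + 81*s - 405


(1) = (b - 4)*(b^3 + 6*b^2 + 5*b - 12) = (b - 4)*(b - 1)*(b^2 + 7*b + 12) = (b - 4)*(b - 1)*(b + 3)*(b + 4)
(2) = (x + 4)*(x^2 - 9) = (x + 3)*(x + 4)*(x - 3)
(3) = (o - 2)*(o^2 + 6*o + 8) = (o - 2)*(o + 4)*(o + 2)
(4) = (j + 1)*(j^3 - 13*j^2 + 55*j - 75) = (j - 5)*(j + 1)*(j^2 - 8*j + 15) = (j - 5)*(j - 3)*(j + 1)*(j - 5)
(5) = (s + 3)*(s^4 - 8*s^3 + 6*s^2 + 72*s - 135) = (s + 3)^2*(s^3 - 11*s^2 + 39*s - 45) = (s - 3)*(s + 3)^2*(s^2 - 8*s + 15) = (s - 3)^2*(s + 3)^2*(s - 5)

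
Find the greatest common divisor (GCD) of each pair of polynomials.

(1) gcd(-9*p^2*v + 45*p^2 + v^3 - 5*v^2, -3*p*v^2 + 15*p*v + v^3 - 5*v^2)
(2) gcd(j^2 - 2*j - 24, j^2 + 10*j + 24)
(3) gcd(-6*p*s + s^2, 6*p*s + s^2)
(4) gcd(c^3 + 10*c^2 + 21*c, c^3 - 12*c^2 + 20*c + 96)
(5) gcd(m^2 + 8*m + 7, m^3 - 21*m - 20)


(1) = 3*p*v - 15*p - v^2 + 5*v
(2) = gcd((j - 6)*(j + 4), (j + 4)*(j + 6)) = j + 4
(3) = gcd(s*(-6*p + s), s*(6*p + s)) = s
(4) = 1
(5) = m + 1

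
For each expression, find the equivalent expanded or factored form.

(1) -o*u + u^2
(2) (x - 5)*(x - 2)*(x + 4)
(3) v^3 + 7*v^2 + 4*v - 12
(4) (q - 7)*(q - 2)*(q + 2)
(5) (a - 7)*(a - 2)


(1) = u*(-o + u)
(2) = x^3 - 3*x^2 - 18*x + 40
(3) = (v - 1)*(v + 2)*(v + 6)
(4) = q^3 - 7*q^2 - 4*q + 28
(5) = a^2 - 9*a + 14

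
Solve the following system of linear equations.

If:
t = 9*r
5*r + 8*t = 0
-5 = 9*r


Then:
No Solution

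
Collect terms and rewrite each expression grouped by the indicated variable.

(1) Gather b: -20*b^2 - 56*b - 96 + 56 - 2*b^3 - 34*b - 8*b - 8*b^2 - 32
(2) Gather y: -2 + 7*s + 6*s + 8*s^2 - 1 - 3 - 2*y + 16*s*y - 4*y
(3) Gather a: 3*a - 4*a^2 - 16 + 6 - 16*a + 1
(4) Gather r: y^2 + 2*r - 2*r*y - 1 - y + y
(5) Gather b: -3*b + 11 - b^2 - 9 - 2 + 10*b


(1) = -2*b^3 - 28*b^2 - 98*b - 72
(2) = 8*s^2 + 13*s + y*(16*s - 6) - 6
(3) = -4*a^2 - 13*a - 9
(4) = r*(2 - 2*y) + y^2 - 1
(5) = -b^2 + 7*b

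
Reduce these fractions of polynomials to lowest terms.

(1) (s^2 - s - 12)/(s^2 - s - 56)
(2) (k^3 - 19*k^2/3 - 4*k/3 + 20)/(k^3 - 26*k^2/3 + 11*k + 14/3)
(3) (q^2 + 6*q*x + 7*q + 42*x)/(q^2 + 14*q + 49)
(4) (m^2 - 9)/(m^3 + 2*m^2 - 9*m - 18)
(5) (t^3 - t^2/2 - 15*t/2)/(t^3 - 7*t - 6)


(1) = (s^2 - s - 12)/(s^2 - s - 56)
(2) = (3*k^2 - 13*k - 30)/(3*k^2 - 20*k - 7)
(3) = (q + 6*x)/(q + 7)
(4) = 1/(m + 2)
(5) = (2*t^2 + 5*t)/(2*t^2 + 6*t + 4)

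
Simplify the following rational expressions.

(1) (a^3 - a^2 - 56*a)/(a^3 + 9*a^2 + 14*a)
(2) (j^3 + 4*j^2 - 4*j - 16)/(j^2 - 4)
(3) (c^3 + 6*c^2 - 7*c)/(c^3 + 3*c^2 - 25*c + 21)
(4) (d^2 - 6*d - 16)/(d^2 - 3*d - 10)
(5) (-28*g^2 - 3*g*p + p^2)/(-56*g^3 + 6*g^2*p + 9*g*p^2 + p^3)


(1) = (a - 8)/(a + 2)
(2) = j + 4
(3) = c/(c - 3)
(4) = (d - 8)/(d - 5)
(5) = (-7*g + p)/(-14*g^2 + 5*g*p + p^2)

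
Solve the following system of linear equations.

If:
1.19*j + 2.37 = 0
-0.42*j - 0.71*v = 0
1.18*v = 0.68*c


Then:
c = 2.04
j = -1.99
v = 1.18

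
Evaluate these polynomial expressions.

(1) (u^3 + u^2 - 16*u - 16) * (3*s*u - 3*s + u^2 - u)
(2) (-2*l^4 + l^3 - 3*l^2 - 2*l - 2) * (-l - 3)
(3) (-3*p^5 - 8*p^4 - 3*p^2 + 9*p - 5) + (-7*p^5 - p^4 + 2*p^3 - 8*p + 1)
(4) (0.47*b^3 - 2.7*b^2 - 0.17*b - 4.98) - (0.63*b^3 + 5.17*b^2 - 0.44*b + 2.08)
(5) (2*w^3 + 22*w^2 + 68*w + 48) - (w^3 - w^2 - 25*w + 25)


(1) = 3*s*u^4 - 51*s*u^2 + 48*s + u^5 - 17*u^3 + 16*u
(2) = 2*l^5 + 5*l^4 + 11*l^2 + 8*l + 6
(3) = -10*p^5 - 9*p^4 + 2*p^3 - 3*p^2 + p - 4
(4) = -0.16*b^3 - 7.87*b^2 + 0.27*b - 7.06
(5) = w^3 + 23*w^2 + 93*w + 23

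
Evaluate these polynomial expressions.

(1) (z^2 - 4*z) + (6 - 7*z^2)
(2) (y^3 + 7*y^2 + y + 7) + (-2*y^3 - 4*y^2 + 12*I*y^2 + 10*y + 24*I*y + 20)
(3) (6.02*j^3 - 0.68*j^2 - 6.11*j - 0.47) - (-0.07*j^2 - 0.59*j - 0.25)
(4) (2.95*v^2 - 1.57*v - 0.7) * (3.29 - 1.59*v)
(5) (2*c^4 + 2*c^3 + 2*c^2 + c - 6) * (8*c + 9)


(1) = -6*z^2 - 4*z + 6
(2) = -y^3 + 3*y^2 + 12*I*y^2 + 11*y + 24*I*y + 27
(3) = 6.02*j^3 - 0.61*j^2 - 5.52*j - 0.22
(4) = -4.6905*v^3 + 12.2018*v^2 - 4.0523*v - 2.303
(5) = 16*c^5 + 34*c^4 + 34*c^3 + 26*c^2 - 39*c - 54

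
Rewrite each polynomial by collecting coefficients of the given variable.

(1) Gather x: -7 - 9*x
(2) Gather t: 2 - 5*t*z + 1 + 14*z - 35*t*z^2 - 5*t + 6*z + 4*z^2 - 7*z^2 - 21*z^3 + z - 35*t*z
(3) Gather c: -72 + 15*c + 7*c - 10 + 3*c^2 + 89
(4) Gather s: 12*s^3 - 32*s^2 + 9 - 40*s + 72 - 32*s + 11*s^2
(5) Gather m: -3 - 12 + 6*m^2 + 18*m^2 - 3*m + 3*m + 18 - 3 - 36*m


(1) = -9*x - 7
(2) = t*(-35*z^2 - 40*z - 5) - 21*z^3 - 3*z^2 + 21*z + 3
(3) = 3*c^2 + 22*c + 7
(4) = 12*s^3 - 21*s^2 - 72*s + 81
(5) = 24*m^2 - 36*m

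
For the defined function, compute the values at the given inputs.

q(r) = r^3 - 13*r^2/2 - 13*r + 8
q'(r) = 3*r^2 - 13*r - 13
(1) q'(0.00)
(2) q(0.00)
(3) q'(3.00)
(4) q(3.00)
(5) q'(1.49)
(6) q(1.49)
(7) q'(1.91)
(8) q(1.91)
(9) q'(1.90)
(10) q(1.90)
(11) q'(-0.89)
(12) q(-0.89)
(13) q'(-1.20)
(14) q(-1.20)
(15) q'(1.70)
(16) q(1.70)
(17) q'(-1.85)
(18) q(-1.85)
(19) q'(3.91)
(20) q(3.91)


(1) = -13.00
(2) = 8.00
(3) = -25.00
(4) = -62.50
(5) = -25.71
(6) = -22.49
(7) = -26.89
(8) = -33.57
(9) = -26.87
(10) = -33.31
(11) = 0.95
(12) = 13.72
(13) = 6.92
(14) = 12.51
(15) = -26.43
(16) = -27.97
(17) = 21.32
(18) = 3.47
(19) = -17.97
(20) = -82.43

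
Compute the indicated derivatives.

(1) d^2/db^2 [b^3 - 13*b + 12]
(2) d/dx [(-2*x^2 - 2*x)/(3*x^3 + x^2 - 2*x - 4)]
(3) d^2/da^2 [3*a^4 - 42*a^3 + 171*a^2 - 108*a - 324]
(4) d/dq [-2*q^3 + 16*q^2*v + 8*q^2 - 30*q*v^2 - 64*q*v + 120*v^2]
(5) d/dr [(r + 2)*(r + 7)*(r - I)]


(1) = 6*b
(2) = 2*(3*x^4 + 6*x^3 + 3*x^2 + 8*x + 4)/(9*x^6 + 6*x^5 - 11*x^4 - 28*x^3 - 4*x^2 + 16*x + 16)
(3) = 36*a^2 - 252*a + 342
(4) = -6*q^2 + 32*q*v + 16*q - 30*v^2 - 64*v
(5) = 3*r^2 + 2*r*(9 - I) + 14 - 9*I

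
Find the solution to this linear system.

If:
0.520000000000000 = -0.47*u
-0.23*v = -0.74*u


Then:
u = -1.11
v = -3.56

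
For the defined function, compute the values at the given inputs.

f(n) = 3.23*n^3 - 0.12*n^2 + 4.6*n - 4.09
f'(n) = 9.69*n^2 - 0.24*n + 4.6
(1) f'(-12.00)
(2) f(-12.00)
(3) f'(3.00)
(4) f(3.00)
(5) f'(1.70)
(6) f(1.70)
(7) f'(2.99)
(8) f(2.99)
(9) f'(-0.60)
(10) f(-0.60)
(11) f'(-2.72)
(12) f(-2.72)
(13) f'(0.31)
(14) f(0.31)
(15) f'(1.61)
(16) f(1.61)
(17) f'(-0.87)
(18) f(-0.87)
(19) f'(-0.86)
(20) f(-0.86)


(1) = 1402.84
(2) = -5658.01
(3) = 91.09
(4) = 95.84
(5) = 32.20
(6) = 19.25
(7) = 90.51
(8) = 94.93
(9) = 8.23
(10) = -7.59
(11) = 76.94
(12) = -82.49
(13) = 5.46
(14) = -2.58
(15) = 29.33
(16) = 16.48
(17) = 12.14
(18) = -10.31
(19) = 11.97
(20) = -10.19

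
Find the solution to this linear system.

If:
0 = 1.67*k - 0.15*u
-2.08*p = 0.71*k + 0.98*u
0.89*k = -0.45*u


Then:
k = 0.00
p = 0.00
u = 0.00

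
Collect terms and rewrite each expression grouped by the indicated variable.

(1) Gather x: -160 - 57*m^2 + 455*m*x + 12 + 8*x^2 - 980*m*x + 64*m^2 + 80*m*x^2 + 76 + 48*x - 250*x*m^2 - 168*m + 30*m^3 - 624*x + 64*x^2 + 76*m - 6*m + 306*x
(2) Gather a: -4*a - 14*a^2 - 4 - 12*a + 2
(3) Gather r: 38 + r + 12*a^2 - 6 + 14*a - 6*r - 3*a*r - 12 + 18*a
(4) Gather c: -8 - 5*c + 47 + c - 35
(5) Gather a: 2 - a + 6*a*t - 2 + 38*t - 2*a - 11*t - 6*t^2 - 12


(1) = 30*m^3 + 7*m^2 - 98*m + x^2*(80*m + 72) + x*(-250*m^2 - 525*m - 270) - 72
(2) = -14*a^2 - 16*a - 2
(3) = 12*a^2 + 32*a + r*(-3*a - 5) + 20
(4) = 4 - 4*c
(5) = a*(6*t - 3) - 6*t^2 + 27*t - 12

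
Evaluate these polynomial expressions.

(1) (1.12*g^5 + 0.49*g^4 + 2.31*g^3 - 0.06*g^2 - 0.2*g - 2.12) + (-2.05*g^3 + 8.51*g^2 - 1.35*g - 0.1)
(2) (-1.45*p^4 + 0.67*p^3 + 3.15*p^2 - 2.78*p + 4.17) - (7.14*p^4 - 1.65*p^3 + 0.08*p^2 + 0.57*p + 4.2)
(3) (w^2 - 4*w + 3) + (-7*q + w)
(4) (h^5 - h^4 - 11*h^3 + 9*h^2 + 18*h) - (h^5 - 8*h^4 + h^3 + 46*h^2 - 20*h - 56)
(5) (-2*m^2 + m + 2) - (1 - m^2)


(1) = 1.12*g^5 + 0.49*g^4 + 0.26*g^3 + 8.45*g^2 - 1.55*g - 2.22
(2) = -8.59*p^4 + 2.32*p^3 + 3.07*p^2 - 3.35*p - 0.03
(3) = -7*q + w^2 - 3*w + 3
(4) = 7*h^4 - 12*h^3 - 37*h^2 + 38*h + 56
(5) = -m^2 + m + 1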